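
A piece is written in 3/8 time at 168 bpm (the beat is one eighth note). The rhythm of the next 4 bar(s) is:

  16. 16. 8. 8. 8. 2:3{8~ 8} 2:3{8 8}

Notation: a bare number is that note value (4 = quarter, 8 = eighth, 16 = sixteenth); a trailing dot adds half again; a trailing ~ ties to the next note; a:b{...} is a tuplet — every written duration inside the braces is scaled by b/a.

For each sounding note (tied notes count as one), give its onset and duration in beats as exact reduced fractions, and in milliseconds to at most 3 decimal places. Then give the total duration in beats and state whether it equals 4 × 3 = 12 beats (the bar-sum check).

1) 0.0ms=0b +267.857ms=3/4b
2) 267.857ms=3/4b +267.857ms=3/4b
3) 535.714ms=3/2b +535.714ms=3/2b
4) 1071.429ms=3b +535.714ms=3/2b
5) 1607.143ms=9/2b +535.714ms=3/2b
6) 2142.857ms=6b +1071.429ms=3b
7) 3214.286ms=9b +535.714ms=3/2b
8) 3750.0ms=21/2b +535.714ms=3/2b
Σ=12b of 12 (168bpm 3/8) — PASS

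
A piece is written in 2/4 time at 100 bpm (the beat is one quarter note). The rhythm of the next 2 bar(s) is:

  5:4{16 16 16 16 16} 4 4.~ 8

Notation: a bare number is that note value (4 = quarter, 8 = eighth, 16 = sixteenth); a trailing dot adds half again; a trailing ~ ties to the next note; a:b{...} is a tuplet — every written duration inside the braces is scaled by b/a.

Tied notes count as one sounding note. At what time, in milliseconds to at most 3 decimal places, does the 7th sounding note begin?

note 7 onset = 2b = 1200.0ms

1. 0.0ms @ 0 + 120.0ms (1/5)
2. 120.0ms @ 1/5 + 120.0ms (1/5)
3. 240.0ms @ 2/5 + 120.0ms (1/5)
4. 360.0ms @ 3/5 + 120.0ms (1/5)
5. 480.0ms @ 4/5 + 120.0ms (1/5)
6. 600.0ms @ 1 + 600.0ms (1)
7. 1200.0ms @ 2 + 1200.0ms (2)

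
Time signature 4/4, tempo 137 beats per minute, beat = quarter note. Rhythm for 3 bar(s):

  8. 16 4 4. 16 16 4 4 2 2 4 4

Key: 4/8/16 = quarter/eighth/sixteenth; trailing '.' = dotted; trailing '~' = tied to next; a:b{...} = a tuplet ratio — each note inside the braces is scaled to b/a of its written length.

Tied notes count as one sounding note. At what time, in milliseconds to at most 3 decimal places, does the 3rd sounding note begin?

1. 0.0ms @ 0 + 328.467ms (3/4)
2. 328.467ms @ 3/4 + 109.489ms (1/4)
3. 437.956ms @ 1 + 437.956ms (1)
4. 875.912ms @ 2 + 656.934ms (3/2)
5. 1532.847ms @ 7/2 + 109.489ms (1/4)
6. 1642.336ms @ 15/4 + 109.489ms (1/4)
7. 1751.825ms @ 4 + 437.956ms (1)
8. 2189.781ms @ 5 + 437.956ms (1)
9. 2627.737ms @ 6 + 875.912ms (2)
10. 3503.65ms @ 8 + 875.912ms (2)
11. 4379.562ms @ 10 + 437.956ms (1)
12. 4817.518ms @ 11 + 437.956ms (1)

note 3 onset = 1b = 437.956ms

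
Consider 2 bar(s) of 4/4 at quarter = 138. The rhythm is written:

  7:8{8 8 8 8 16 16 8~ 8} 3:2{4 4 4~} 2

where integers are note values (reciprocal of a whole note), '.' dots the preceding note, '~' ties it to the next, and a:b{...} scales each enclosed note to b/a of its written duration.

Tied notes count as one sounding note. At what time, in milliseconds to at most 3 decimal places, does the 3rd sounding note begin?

note 3 onset = 8/7b = 496.894ms

1. 0.0ms @ 0 + 248.447ms (4/7)
2. 248.447ms @ 4/7 + 248.447ms (4/7)
3. 496.894ms @ 8/7 + 248.447ms (4/7)
4. 745.342ms @ 12/7 + 248.447ms (4/7)
5. 993.789ms @ 16/7 + 124.224ms (2/7)
6. 1118.012ms @ 18/7 + 124.224ms (2/7)
7. 1242.236ms @ 20/7 + 496.894ms (8/7)
8. 1739.13ms @ 4 + 289.855ms (2/3)
9. 2028.986ms @ 14/3 + 289.855ms (2/3)
10. 2318.841ms @ 16/3 + 1159.42ms (8/3)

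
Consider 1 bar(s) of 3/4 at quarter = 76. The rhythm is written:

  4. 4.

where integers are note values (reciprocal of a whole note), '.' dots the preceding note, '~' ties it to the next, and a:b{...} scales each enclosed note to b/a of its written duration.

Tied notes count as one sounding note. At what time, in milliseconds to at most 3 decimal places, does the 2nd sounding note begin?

note 2 onset = 3/2b = 1184.211ms

1. 0.0ms @ 0 + 1184.211ms (3/2)
2. 1184.211ms @ 3/2 + 1184.211ms (3/2)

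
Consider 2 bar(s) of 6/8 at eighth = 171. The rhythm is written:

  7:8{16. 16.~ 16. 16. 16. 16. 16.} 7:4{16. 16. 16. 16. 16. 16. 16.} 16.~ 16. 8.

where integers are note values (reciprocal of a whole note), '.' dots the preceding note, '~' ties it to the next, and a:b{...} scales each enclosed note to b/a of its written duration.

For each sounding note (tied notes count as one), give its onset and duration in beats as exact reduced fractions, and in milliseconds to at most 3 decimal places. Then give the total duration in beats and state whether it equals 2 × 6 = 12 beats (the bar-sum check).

1) 0.0ms=0b +300.752ms=6/7b
2) 300.752ms=6/7b +601.504ms=12/7b
3) 902.256ms=18/7b +300.752ms=6/7b
4) 1203.008ms=24/7b +300.752ms=6/7b
5) 1503.759ms=30/7b +300.752ms=6/7b
6) 1804.511ms=36/7b +300.752ms=6/7b
7) 2105.263ms=6b +150.376ms=3/7b
8) 2255.639ms=45/7b +150.376ms=3/7b
9) 2406.015ms=48/7b +150.376ms=3/7b
10) 2556.391ms=51/7b +150.376ms=3/7b
11) 2706.767ms=54/7b +150.376ms=3/7b
12) 2857.143ms=57/7b +150.376ms=3/7b
13) 3007.519ms=60/7b +150.376ms=3/7b
14) 3157.895ms=9b +526.316ms=3/2b
15) 3684.211ms=21/2b +526.316ms=3/2b
Σ=12b of 12 (171bpm 6/8) — PASS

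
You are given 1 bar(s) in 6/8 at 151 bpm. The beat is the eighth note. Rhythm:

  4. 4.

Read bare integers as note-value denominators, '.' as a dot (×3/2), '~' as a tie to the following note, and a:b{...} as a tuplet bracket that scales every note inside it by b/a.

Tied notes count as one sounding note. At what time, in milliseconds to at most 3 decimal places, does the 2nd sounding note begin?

1. 0.0ms @ 0 + 1192.053ms (3)
2. 1192.053ms @ 3 + 1192.053ms (3)

note 2 onset = 3b = 1192.053ms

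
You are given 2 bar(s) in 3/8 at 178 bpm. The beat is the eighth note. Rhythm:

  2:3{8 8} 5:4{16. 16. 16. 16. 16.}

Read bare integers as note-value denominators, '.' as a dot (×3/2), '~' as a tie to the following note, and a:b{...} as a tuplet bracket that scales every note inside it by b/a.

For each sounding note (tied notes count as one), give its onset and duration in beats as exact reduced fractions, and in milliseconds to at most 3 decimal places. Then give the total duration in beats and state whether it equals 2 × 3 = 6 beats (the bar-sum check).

1) 0.0ms=0b +505.618ms=3/2b
2) 505.618ms=3/2b +505.618ms=3/2b
3) 1011.236ms=3b +202.247ms=3/5b
4) 1213.483ms=18/5b +202.247ms=3/5b
5) 1415.73ms=21/5b +202.247ms=3/5b
6) 1617.978ms=24/5b +202.247ms=3/5b
7) 1820.225ms=27/5b +202.247ms=3/5b
Σ=6b of 6 (178bpm 3/8) — PASS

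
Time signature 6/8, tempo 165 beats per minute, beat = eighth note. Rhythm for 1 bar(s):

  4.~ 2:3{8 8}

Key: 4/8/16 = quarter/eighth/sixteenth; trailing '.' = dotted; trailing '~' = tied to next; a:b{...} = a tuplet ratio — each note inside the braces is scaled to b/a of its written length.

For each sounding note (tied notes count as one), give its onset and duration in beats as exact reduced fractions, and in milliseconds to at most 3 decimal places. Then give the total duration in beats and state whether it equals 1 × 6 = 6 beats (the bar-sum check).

1) 0.0ms=0b +1636.364ms=9/2b
2) 1636.364ms=9/2b +545.455ms=3/2b
Σ=6b of 6 (165bpm 6/8) — PASS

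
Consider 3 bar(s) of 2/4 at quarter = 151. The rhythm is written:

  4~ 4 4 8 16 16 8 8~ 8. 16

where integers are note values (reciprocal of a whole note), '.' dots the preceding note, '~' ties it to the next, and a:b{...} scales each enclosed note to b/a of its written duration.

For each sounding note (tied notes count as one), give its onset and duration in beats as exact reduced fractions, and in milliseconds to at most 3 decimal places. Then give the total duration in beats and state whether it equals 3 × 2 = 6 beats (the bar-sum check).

1) 0.0ms=0b +794.702ms=2b
2) 794.702ms=2b +397.351ms=1b
3) 1192.053ms=3b +198.675ms=1/2b
4) 1390.728ms=7/2b +99.338ms=1/4b
5) 1490.066ms=15/4b +99.338ms=1/4b
6) 1589.404ms=4b +198.675ms=1/2b
7) 1788.079ms=9/2b +496.689ms=5/4b
8) 2284.768ms=23/4b +99.338ms=1/4b
Σ=6b of 6 (151bpm 2/4) — PASS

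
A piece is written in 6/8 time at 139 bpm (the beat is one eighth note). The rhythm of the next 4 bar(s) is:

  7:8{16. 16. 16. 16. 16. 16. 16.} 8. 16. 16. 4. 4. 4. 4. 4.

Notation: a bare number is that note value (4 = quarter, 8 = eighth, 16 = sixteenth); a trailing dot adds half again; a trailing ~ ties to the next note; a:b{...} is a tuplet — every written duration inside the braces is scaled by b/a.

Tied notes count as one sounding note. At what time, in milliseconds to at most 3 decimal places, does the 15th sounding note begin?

1. 0.0ms @ 0 + 369.99ms (6/7)
2. 369.99ms @ 6/7 + 369.99ms (6/7)
3. 739.979ms @ 12/7 + 369.99ms (6/7)
4. 1109.969ms @ 18/7 + 369.99ms (6/7)
5. 1479.959ms @ 24/7 + 369.99ms (6/7)
6. 1849.949ms @ 30/7 + 369.99ms (6/7)
7. 2219.938ms @ 36/7 + 369.99ms (6/7)
8. 2589.928ms @ 6 + 647.482ms (3/2)
9. 3237.41ms @ 15/2 + 323.741ms (3/4)
10. 3561.151ms @ 33/4 + 323.741ms (3/4)
11. 3884.892ms @ 9 + 1294.964ms (3)
12. 5179.856ms @ 12 + 1294.964ms (3)
13. 6474.82ms @ 15 + 1294.964ms (3)
14. 7769.784ms @ 18 + 1294.964ms (3)
15. 9064.748ms @ 21 + 1294.964ms (3)

note 15 onset = 21b = 9064.748ms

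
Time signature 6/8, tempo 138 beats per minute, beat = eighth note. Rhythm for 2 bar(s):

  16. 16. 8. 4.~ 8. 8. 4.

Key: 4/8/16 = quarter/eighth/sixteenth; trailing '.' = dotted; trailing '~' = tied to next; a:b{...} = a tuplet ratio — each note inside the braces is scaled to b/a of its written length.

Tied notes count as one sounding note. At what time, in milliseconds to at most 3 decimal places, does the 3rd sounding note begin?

1. 0.0ms @ 0 + 326.087ms (3/4)
2. 326.087ms @ 3/4 + 326.087ms (3/4)
3. 652.174ms @ 3/2 + 652.174ms (3/2)
4. 1304.348ms @ 3 + 1956.522ms (9/2)
5. 3260.87ms @ 15/2 + 652.174ms (3/2)
6. 3913.043ms @ 9 + 1304.348ms (3)

note 3 onset = 3/2b = 652.174ms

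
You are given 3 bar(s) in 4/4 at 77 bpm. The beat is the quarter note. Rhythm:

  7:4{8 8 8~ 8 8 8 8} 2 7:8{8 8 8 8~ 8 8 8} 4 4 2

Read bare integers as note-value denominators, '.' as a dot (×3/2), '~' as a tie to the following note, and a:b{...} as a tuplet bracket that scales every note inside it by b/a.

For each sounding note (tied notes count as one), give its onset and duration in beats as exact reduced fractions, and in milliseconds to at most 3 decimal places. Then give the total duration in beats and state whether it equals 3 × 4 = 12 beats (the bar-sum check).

1) 0.0ms=0b +222.635ms=2/7b
2) 222.635ms=2/7b +222.635ms=2/7b
3) 445.269ms=4/7b +445.269ms=4/7b
4) 890.538ms=8/7b +222.635ms=2/7b
5) 1113.173ms=10/7b +222.635ms=2/7b
6) 1335.807ms=12/7b +222.635ms=2/7b
7) 1558.442ms=2b +1558.442ms=2b
8) 3116.883ms=4b +445.269ms=4/7b
9) 3562.152ms=32/7b +445.269ms=4/7b
10) 4007.421ms=36/7b +445.269ms=4/7b
11) 4452.69ms=40/7b +890.538ms=8/7b
12) 5343.228ms=48/7b +445.269ms=4/7b
13) 5788.497ms=52/7b +445.269ms=4/7b
14) 6233.766ms=8b +779.221ms=1b
15) 7012.987ms=9b +779.221ms=1b
16) 7792.208ms=10b +1558.442ms=2b
Σ=12b of 12 (77bpm 4/4) — PASS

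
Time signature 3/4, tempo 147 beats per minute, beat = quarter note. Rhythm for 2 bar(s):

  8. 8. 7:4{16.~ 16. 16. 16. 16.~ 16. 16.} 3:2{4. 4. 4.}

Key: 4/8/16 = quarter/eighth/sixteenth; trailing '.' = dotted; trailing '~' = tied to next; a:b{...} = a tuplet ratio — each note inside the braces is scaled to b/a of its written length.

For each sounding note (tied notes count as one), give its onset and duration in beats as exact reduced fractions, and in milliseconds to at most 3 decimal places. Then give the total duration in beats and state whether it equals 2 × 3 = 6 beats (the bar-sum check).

1) 0.0ms=0b +306.122ms=3/4b
2) 306.122ms=3/4b +306.122ms=3/4b
3) 612.245ms=3/2b +174.927ms=3/7b
4) 787.172ms=27/14b +87.464ms=3/14b
5) 874.636ms=15/7b +87.464ms=3/14b
6) 962.099ms=33/14b +174.927ms=3/7b
7) 1137.026ms=39/14b +87.464ms=3/14b
8) 1224.49ms=3b +408.163ms=1b
9) 1632.653ms=4b +408.163ms=1b
10) 2040.816ms=5b +408.163ms=1b
Σ=6b of 6 (147bpm 3/4) — PASS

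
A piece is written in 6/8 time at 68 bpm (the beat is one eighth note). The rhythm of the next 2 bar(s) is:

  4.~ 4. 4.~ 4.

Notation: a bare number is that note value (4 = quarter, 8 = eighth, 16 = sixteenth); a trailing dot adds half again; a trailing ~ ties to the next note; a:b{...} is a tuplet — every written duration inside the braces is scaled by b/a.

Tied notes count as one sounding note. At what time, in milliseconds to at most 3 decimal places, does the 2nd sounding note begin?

1. 0.0ms @ 0 + 5294.118ms (6)
2. 5294.118ms @ 6 + 5294.118ms (6)

note 2 onset = 6b = 5294.118ms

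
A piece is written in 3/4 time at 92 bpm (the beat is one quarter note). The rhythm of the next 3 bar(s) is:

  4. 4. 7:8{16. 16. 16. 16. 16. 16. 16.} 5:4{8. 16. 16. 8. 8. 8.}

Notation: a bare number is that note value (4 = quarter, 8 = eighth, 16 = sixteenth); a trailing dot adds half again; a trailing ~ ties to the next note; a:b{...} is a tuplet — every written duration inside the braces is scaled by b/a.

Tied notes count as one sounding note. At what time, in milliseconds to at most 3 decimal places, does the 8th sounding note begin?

1. 0.0ms @ 0 + 978.261ms (3/2)
2. 978.261ms @ 3/2 + 978.261ms (3/2)
3. 1956.522ms @ 3 + 279.503ms (3/7)
4. 2236.025ms @ 24/7 + 279.503ms (3/7)
5. 2515.528ms @ 27/7 + 279.503ms (3/7)
6. 2795.031ms @ 30/7 + 279.503ms (3/7)
7. 3074.534ms @ 33/7 + 279.503ms (3/7)
8. 3354.037ms @ 36/7 + 279.503ms (3/7)
9. 3633.54ms @ 39/7 + 279.503ms (3/7)
10. 3913.043ms @ 6 + 391.304ms (3/5)
11. 4304.348ms @ 33/5 + 195.652ms (3/10)
12. 4500.0ms @ 69/10 + 195.652ms (3/10)
13. 4695.652ms @ 36/5 + 391.304ms (3/5)
14. 5086.957ms @ 39/5 + 391.304ms (3/5)
15. 5478.261ms @ 42/5 + 391.304ms (3/5)

note 8 onset = 36/7b = 3354.037ms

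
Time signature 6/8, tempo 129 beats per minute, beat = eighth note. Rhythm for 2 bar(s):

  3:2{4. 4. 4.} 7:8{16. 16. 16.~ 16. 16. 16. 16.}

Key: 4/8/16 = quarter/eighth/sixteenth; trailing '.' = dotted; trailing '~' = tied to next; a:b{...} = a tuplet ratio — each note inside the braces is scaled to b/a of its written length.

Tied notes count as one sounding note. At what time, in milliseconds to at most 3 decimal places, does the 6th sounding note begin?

note 6 onset = 54/7b = 3588.04ms

1. 0.0ms @ 0 + 930.233ms (2)
2. 930.233ms @ 2 + 930.233ms (2)
3. 1860.465ms @ 4 + 930.233ms (2)
4. 2790.698ms @ 6 + 398.671ms (6/7)
5. 3189.369ms @ 48/7 + 398.671ms (6/7)
6. 3588.04ms @ 54/7 + 797.342ms (12/7)
7. 4385.382ms @ 66/7 + 398.671ms (6/7)
8. 4784.053ms @ 72/7 + 398.671ms (6/7)
9. 5182.724ms @ 78/7 + 398.671ms (6/7)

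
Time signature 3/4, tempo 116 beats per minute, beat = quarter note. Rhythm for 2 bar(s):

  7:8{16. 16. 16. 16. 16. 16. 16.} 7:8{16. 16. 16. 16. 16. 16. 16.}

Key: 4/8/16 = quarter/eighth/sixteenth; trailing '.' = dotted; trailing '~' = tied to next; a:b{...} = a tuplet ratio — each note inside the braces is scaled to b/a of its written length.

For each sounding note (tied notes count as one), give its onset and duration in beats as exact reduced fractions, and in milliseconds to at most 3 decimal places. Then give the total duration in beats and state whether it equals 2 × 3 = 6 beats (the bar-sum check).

1) 0.0ms=0b +221.675ms=3/7b
2) 221.675ms=3/7b +221.675ms=3/7b
3) 443.35ms=6/7b +221.675ms=3/7b
4) 665.025ms=9/7b +221.675ms=3/7b
5) 886.7ms=12/7b +221.675ms=3/7b
6) 1108.374ms=15/7b +221.675ms=3/7b
7) 1330.049ms=18/7b +221.675ms=3/7b
8) 1551.724ms=3b +221.675ms=3/7b
9) 1773.399ms=24/7b +221.675ms=3/7b
10) 1995.074ms=27/7b +221.675ms=3/7b
11) 2216.749ms=30/7b +221.675ms=3/7b
12) 2438.424ms=33/7b +221.675ms=3/7b
13) 2660.099ms=36/7b +221.675ms=3/7b
14) 2881.773ms=39/7b +221.675ms=3/7b
Σ=6b of 6 (116bpm 3/4) — PASS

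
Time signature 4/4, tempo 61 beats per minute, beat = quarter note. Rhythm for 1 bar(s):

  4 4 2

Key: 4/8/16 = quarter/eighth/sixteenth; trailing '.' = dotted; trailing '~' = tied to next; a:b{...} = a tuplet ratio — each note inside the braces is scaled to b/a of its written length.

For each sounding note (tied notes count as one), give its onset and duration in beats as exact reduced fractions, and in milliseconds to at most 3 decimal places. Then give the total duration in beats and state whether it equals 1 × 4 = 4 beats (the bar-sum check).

1) 0.0ms=0b +983.607ms=1b
2) 983.607ms=1b +983.607ms=1b
3) 1967.213ms=2b +1967.213ms=2b
Σ=4b of 4 (61bpm 4/4) — PASS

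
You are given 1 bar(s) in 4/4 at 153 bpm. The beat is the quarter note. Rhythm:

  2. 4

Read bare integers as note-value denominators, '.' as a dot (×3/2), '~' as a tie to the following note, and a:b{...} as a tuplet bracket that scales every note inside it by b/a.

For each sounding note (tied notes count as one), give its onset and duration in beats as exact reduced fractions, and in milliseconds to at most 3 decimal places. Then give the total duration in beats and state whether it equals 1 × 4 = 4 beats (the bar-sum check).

1) 0.0ms=0b +1176.471ms=3b
2) 1176.471ms=3b +392.157ms=1b
Σ=4b of 4 (153bpm 4/4) — PASS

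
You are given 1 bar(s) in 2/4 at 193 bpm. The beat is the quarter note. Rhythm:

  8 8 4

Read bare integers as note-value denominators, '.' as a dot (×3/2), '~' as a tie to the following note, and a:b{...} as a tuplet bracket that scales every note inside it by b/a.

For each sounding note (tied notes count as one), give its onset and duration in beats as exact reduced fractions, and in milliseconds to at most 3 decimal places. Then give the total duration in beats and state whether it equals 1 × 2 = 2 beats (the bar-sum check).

1) 0.0ms=0b +155.44ms=1/2b
2) 155.44ms=1/2b +155.44ms=1/2b
3) 310.881ms=1b +310.881ms=1b
Σ=2b of 2 (193bpm 2/4) — PASS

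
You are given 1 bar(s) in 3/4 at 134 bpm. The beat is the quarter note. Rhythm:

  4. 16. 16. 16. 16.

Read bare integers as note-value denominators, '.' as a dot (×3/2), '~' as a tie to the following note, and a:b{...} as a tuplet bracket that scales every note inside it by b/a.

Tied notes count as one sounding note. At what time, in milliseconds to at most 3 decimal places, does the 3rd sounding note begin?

1. 0.0ms @ 0 + 671.642ms (3/2)
2. 671.642ms @ 3/2 + 167.91ms (3/8)
3. 839.552ms @ 15/8 + 167.91ms (3/8)
4. 1007.463ms @ 9/4 + 167.91ms (3/8)
5. 1175.373ms @ 21/8 + 167.91ms (3/8)

note 3 onset = 15/8b = 839.552ms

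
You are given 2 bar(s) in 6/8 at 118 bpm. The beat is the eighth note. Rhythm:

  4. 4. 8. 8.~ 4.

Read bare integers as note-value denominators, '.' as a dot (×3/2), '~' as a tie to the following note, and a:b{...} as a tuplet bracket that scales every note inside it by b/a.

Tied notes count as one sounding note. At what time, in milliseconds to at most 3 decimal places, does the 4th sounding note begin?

1. 0.0ms @ 0 + 1525.424ms (3)
2. 1525.424ms @ 3 + 1525.424ms (3)
3. 3050.847ms @ 6 + 762.712ms (3/2)
4. 3813.559ms @ 15/2 + 2288.136ms (9/2)

note 4 onset = 15/2b = 3813.559ms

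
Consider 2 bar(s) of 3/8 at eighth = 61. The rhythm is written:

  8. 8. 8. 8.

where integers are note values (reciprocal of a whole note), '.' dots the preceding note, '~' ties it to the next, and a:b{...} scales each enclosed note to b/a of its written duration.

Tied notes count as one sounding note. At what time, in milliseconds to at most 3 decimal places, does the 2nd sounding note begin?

1. 0.0ms @ 0 + 1475.41ms (3/2)
2. 1475.41ms @ 3/2 + 1475.41ms (3/2)
3. 2950.82ms @ 3 + 1475.41ms (3/2)
4. 4426.23ms @ 9/2 + 1475.41ms (3/2)

note 2 onset = 3/2b = 1475.41ms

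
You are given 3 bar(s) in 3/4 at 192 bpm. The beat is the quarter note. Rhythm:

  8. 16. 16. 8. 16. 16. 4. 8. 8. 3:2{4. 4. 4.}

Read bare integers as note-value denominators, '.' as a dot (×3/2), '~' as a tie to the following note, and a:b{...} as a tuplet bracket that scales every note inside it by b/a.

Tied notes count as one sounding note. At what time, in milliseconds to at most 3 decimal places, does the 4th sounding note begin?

note 4 onset = 3/2b = 468.75ms

1. 0.0ms @ 0 + 234.375ms (3/4)
2. 234.375ms @ 3/4 + 117.188ms (3/8)
3. 351.562ms @ 9/8 + 117.188ms (3/8)
4. 468.75ms @ 3/2 + 234.375ms (3/4)
5. 703.125ms @ 9/4 + 117.188ms (3/8)
6. 820.312ms @ 21/8 + 117.188ms (3/8)
7. 937.5ms @ 3 + 468.75ms (3/2)
8. 1406.25ms @ 9/2 + 234.375ms (3/4)
9. 1640.625ms @ 21/4 + 234.375ms (3/4)
10. 1875.0ms @ 6 + 312.5ms (1)
11. 2187.5ms @ 7 + 312.5ms (1)
12. 2500.0ms @ 8 + 312.5ms (1)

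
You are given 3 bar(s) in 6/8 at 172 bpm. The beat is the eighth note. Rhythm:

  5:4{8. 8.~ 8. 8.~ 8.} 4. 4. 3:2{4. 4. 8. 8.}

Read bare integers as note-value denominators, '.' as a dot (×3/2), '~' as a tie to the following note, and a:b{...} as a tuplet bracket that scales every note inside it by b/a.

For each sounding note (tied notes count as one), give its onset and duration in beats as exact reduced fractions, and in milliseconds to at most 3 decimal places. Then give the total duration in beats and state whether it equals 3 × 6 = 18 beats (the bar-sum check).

1) 0.0ms=0b +418.605ms=6/5b
2) 418.605ms=6/5b +837.209ms=12/5b
3) 1255.814ms=18/5b +837.209ms=12/5b
4) 2093.023ms=6b +1046.512ms=3b
5) 3139.535ms=9b +1046.512ms=3b
6) 4186.047ms=12b +697.674ms=2b
7) 4883.721ms=14b +697.674ms=2b
8) 5581.395ms=16b +348.837ms=1b
9) 5930.233ms=17b +348.837ms=1b
Σ=18b of 18 (172bpm 6/8) — PASS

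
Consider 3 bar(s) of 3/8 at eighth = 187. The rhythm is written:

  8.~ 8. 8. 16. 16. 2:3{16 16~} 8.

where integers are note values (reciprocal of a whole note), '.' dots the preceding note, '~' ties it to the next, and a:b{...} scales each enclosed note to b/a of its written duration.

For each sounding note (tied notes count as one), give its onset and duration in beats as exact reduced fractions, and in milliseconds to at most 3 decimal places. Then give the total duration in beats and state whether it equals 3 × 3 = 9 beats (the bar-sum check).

1) 0.0ms=0b +962.567ms=3b
2) 962.567ms=3b +481.283ms=3/2b
3) 1443.85ms=9/2b +240.642ms=3/4b
4) 1684.492ms=21/4b +240.642ms=3/4b
5) 1925.134ms=6b +240.642ms=3/4b
6) 2165.775ms=27/4b +721.925ms=9/4b
Σ=9b of 9 (187bpm 3/8) — PASS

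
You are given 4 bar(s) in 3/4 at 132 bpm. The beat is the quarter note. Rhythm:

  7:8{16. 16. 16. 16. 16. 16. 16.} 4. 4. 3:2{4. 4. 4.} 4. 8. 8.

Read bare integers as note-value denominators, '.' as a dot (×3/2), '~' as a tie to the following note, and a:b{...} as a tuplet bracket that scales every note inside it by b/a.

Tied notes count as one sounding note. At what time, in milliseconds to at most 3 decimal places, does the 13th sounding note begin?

1. 0.0ms @ 0 + 194.805ms (3/7)
2. 194.805ms @ 3/7 + 194.805ms (3/7)
3. 389.61ms @ 6/7 + 194.805ms (3/7)
4. 584.416ms @ 9/7 + 194.805ms (3/7)
5. 779.221ms @ 12/7 + 194.805ms (3/7)
6. 974.026ms @ 15/7 + 194.805ms (3/7)
7. 1168.831ms @ 18/7 + 194.805ms (3/7)
8. 1363.636ms @ 3 + 681.818ms (3/2)
9. 2045.455ms @ 9/2 + 681.818ms (3/2)
10. 2727.273ms @ 6 + 454.545ms (1)
11. 3181.818ms @ 7 + 454.545ms (1)
12. 3636.364ms @ 8 + 454.545ms (1)
13. 4090.909ms @ 9 + 681.818ms (3/2)
14. 4772.727ms @ 21/2 + 340.909ms (3/4)
15. 5113.636ms @ 45/4 + 340.909ms (3/4)

note 13 onset = 9b = 4090.909ms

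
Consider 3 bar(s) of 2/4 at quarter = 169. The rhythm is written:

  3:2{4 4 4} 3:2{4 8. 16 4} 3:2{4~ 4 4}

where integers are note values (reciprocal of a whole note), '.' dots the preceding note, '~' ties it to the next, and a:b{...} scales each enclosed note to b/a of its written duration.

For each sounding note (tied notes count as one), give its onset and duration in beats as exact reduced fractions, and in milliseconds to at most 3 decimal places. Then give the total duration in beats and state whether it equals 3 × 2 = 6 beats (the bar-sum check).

1) 0.0ms=0b +236.686ms=2/3b
2) 236.686ms=2/3b +236.686ms=2/3b
3) 473.373ms=4/3b +236.686ms=2/3b
4) 710.059ms=2b +236.686ms=2/3b
5) 946.746ms=8/3b +177.515ms=1/2b
6) 1124.26ms=19/6b +59.172ms=1/6b
7) 1183.432ms=10/3b +236.686ms=2/3b
8) 1420.118ms=4b +473.373ms=4/3b
9) 1893.491ms=16/3b +236.686ms=2/3b
Σ=6b of 6 (169bpm 2/4) — PASS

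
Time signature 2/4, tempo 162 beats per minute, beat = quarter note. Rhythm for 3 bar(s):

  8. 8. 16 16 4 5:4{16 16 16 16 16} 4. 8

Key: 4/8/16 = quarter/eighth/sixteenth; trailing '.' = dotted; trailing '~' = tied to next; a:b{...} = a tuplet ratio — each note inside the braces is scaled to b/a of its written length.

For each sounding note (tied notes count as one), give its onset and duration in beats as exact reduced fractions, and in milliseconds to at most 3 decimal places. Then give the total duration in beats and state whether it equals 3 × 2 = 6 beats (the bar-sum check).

1) 0.0ms=0b +277.778ms=3/4b
2) 277.778ms=3/4b +277.778ms=3/4b
3) 555.556ms=3/2b +92.593ms=1/4b
4) 648.148ms=7/4b +92.593ms=1/4b
5) 740.741ms=2b +370.37ms=1b
6) 1111.111ms=3b +74.074ms=1/5b
7) 1185.185ms=16/5b +74.074ms=1/5b
8) 1259.259ms=17/5b +74.074ms=1/5b
9) 1333.333ms=18/5b +74.074ms=1/5b
10) 1407.407ms=19/5b +74.074ms=1/5b
11) 1481.481ms=4b +555.556ms=3/2b
12) 2037.037ms=11/2b +185.185ms=1/2b
Σ=6b of 6 (162bpm 2/4) — PASS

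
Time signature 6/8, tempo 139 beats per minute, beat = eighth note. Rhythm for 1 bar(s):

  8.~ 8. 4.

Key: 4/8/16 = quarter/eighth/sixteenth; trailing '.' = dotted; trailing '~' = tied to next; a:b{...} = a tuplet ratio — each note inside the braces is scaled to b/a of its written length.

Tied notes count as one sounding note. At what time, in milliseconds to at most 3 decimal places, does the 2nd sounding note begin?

1. 0.0ms @ 0 + 1294.964ms (3)
2. 1294.964ms @ 3 + 1294.964ms (3)

note 2 onset = 3b = 1294.964ms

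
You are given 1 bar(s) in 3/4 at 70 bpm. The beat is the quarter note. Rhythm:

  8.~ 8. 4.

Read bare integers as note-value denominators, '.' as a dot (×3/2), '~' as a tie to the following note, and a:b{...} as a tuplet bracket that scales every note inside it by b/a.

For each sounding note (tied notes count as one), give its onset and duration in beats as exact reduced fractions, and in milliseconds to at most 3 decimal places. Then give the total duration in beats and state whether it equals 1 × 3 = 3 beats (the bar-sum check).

1) 0.0ms=0b +1285.714ms=3/2b
2) 1285.714ms=3/2b +1285.714ms=3/2b
Σ=3b of 3 (70bpm 3/4) — PASS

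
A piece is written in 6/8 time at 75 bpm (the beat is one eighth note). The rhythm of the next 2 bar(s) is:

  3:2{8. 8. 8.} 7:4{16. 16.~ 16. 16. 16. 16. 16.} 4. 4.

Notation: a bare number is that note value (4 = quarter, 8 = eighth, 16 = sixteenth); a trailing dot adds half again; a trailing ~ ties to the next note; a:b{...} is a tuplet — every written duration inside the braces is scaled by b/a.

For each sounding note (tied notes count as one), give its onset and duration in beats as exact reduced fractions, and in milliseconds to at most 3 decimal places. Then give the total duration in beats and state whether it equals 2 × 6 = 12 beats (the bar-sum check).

1) 0.0ms=0b +800.0ms=1b
2) 800.0ms=1b +800.0ms=1b
3) 1600.0ms=2b +800.0ms=1b
4) 2400.0ms=3b +342.857ms=3/7b
5) 2742.857ms=24/7b +685.714ms=6/7b
6) 3428.571ms=30/7b +342.857ms=3/7b
7) 3771.429ms=33/7b +342.857ms=3/7b
8) 4114.286ms=36/7b +342.857ms=3/7b
9) 4457.143ms=39/7b +342.857ms=3/7b
10) 4800.0ms=6b +2400.0ms=3b
11) 7200.0ms=9b +2400.0ms=3b
Σ=12b of 12 (75bpm 6/8) — PASS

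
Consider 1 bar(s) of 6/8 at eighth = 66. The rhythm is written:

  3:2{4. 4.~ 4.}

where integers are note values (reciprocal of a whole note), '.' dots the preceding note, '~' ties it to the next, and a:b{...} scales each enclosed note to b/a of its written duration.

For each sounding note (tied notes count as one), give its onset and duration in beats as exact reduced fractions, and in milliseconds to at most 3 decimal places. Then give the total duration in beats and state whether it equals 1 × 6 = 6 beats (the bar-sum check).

1) 0.0ms=0b +1818.182ms=2b
2) 1818.182ms=2b +3636.364ms=4b
Σ=6b of 6 (66bpm 6/8) — PASS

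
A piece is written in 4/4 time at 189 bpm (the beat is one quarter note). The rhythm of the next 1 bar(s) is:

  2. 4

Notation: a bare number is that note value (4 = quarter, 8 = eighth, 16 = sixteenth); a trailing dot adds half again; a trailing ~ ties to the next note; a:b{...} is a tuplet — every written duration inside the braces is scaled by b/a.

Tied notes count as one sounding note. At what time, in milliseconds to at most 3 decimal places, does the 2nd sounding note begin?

1. 0.0ms @ 0 + 952.381ms (3)
2. 952.381ms @ 3 + 317.46ms (1)

note 2 onset = 3b = 952.381ms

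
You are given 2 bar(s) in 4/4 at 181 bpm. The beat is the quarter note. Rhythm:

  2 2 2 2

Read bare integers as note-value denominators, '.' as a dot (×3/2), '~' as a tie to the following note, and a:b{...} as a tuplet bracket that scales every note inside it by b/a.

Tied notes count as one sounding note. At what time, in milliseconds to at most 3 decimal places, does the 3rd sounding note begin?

note 3 onset = 4b = 1325.967ms

1. 0.0ms @ 0 + 662.983ms (2)
2. 662.983ms @ 2 + 662.983ms (2)
3. 1325.967ms @ 4 + 662.983ms (2)
4. 1988.95ms @ 6 + 662.983ms (2)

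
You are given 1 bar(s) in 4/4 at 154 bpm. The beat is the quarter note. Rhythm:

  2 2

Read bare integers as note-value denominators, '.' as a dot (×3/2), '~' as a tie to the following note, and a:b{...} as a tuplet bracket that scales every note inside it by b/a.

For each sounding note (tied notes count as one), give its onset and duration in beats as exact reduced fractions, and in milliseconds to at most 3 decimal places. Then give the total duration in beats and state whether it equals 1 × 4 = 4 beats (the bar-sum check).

1) 0.0ms=0b +779.221ms=2b
2) 779.221ms=2b +779.221ms=2b
Σ=4b of 4 (154bpm 4/4) — PASS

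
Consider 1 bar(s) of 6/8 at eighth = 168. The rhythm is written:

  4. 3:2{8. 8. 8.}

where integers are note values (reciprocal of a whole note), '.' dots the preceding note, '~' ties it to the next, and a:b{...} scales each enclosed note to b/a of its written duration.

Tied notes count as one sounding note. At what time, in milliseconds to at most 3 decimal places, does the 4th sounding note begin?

1. 0.0ms @ 0 + 1071.429ms (3)
2. 1071.429ms @ 3 + 357.143ms (1)
3. 1428.571ms @ 4 + 357.143ms (1)
4. 1785.714ms @ 5 + 357.143ms (1)

note 4 onset = 5b = 1785.714ms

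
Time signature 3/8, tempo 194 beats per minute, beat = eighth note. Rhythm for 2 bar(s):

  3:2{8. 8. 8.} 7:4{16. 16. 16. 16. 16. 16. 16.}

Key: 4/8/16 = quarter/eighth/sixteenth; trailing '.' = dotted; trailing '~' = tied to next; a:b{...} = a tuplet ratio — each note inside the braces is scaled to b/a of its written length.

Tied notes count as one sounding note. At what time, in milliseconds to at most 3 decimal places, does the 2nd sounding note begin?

1. 0.0ms @ 0 + 309.278ms (1)
2. 309.278ms @ 1 + 309.278ms (1)
3. 618.557ms @ 2 + 309.278ms (1)
4. 927.835ms @ 3 + 132.548ms (3/7)
5. 1060.383ms @ 24/7 + 132.548ms (3/7)
6. 1192.931ms @ 27/7 + 132.548ms (3/7)
7. 1325.479ms @ 30/7 + 132.548ms (3/7)
8. 1458.027ms @ 33/7 + 132.548ms (3/7)
9. 1590.574ms @ 36/7 + 132.548ms (3/7)
10. 1723.122ms @ 39/7 + 132.548ms (3/7)

note 2 onset = 1b = 309.278ms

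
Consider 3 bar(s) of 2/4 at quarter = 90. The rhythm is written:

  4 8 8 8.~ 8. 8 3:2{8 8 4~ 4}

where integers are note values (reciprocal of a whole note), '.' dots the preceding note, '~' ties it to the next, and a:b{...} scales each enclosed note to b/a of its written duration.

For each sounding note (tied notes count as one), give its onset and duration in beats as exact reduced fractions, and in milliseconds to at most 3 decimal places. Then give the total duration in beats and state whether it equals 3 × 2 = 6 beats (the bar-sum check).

1) 0.0ms=0b +666.667ms=1b
2) 666.667ms=1b +333.333ms=1/2b
3) 1000.0ms=3/2b +333.333ms=1/2b
4) 1333.333ms=2b +1000.0ms=3/2b
5) 2333.333ms=7/2b +333.333ms=1/2b
6) 2666.667ms=4b +222.222ms=1/3b
7) 2888.889ms=13/3b +222.222ms=1/3b
8) 3111.111ms=14/3b +888.889ms=4/3b
Σ=6b of 6 (90bpm 2/4) — PASS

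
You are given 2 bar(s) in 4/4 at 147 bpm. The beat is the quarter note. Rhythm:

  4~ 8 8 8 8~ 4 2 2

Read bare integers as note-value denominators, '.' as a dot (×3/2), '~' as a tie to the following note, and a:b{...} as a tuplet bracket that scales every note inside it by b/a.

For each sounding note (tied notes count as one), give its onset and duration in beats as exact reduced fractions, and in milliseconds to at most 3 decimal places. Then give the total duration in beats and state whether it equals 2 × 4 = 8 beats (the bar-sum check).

1) 0.0ms=0b +612.245ms=3/2b
2) 612.245ms=3/2b +204.082ms=1/2b
3) 816.327ms=2b +204.082ms=1/2b
4) 1020.408ms=5/2b +612.245ms=3/2b
5) 1632.653ms=4b +816.327ms=2b
6) 2448.98ms=6b +816.327ms=2b
Σ=8b of 8 (147bpm 4/4) — PASS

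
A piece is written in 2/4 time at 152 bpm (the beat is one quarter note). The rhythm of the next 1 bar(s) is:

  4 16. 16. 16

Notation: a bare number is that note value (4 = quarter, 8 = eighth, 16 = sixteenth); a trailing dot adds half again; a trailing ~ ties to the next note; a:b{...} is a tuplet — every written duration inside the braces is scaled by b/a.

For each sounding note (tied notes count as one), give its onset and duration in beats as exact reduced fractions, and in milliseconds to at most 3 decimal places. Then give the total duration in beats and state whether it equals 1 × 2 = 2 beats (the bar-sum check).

1) 0.0ms=0b +394.737ms=1b
2) 394.737ms=1b +148.026ms=3/8b
3) 542.763ms=11/8b +148.026ms=3/8b
4) 690.789ms=7/4b +98.684ms=1/4b
Σ=2b of 2 (152bpm 2/4) — PASS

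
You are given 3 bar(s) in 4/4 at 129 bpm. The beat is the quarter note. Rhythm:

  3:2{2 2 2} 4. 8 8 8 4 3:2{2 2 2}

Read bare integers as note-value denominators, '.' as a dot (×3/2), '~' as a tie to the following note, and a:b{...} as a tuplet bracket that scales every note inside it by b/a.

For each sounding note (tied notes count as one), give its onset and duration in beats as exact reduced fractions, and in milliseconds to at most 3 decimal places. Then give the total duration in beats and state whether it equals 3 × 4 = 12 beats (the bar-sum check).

1) 0.0ms=0b +620.155ms=4/3b
2) 620.155ms=4/3b +620.155ms=4/3b
3) 1240.31ms=8/3b +620.155ms=4/3b
4) 1860.465ms=4b +697.674ms=3/2b
5) 2558.14ms=11/2b +232.558ms=1/2b
6) 2790.698ms=6b +232.558ms=1/2b
7) 3023.256ms=13/2b +232.558ms=1/2b
8) 3255.814ms=7b +465.116ms=1b
9) 3720.93ms=8b +620.155ms=4/3b
10) 4341.085ms=28/3b +620.155ms=4/3b
11) 4961.24ms=32/3b +620.155ms=4/3b
Σ=12b of 12 (129bpm 4/4) — PASS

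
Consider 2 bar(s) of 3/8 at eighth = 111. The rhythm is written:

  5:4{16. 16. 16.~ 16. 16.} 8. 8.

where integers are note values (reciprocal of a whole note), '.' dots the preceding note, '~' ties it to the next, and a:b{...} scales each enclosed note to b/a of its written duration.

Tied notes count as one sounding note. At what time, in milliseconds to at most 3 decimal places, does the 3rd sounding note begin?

1. 0.0ms @ 0 + 324.324ms (3/5)
2. 324.324ms @ 3/5 + 324.324ms (3/5)
3. 648.649ms @ 6/5 + 648.649ms (6/5)
4. 1297.297ms @ 12/5 + 324.324ms (3/5)
5. 1621.622ms @ 3 + 810.811ms (3/2)
6. 2432.432ms @ 9/2 + 810.811ms (3/2)

note 3 onset = 6/5b = 648.649ms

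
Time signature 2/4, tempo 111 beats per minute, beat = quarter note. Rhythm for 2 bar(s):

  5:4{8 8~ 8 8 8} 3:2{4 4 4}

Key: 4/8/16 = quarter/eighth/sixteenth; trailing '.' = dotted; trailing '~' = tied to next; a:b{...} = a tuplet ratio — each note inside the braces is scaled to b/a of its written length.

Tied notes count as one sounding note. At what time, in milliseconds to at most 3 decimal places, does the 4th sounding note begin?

1. 0.0ms @ 0 + 216.216ms (2/5)
2. 216.216ms @ 2/5 + 432.432ms (4/5)
3. 648.649ms @ 6/5 + 216.216ms (2/5)
4. 864.865ms @ 8/5 + 216.216ms (2/5)
5. 1081.081ms @ 2 + 360.36ms (2/3)
6. 1441.441ms @ 8/3 + 360.36ms (2/3)
7. 1801.802ms @ 10/3 + 360.36ms (2/3)

note 4 onset = 8/5b = 864.865ms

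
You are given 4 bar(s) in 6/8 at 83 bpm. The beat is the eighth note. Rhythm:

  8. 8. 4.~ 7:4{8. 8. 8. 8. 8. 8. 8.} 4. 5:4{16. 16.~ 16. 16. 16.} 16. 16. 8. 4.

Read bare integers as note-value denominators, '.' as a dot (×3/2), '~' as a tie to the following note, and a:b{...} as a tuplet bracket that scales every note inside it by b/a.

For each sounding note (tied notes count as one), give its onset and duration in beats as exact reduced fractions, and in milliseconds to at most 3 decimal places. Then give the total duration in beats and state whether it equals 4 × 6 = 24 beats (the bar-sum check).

1) 0.0ms=0b +1084.337ms=3/2b
2) 1084.337ms=3/2b +1084.337ms=3/2b
3) 2168.675ms=3b +2788.296ms=27/7b
4) 4956.971ms=48/7b +619.621ms=6/7b
5) 5576.592ms=54/7b +619.621ms=6/7b
6) 6196.213ms=60/7b +619.621ms=6/7b
7) 6815.835ms=66/7b +619.621ms=6/7b
8) 7435.456ms=72/7b +619.621ms=6/7b
9) 8055.077ms=78/7b +619.621ms=6/7b
10) 8674.699ms=12b +2168.675ms=3b
11) 10843.373ms=15b +433.735ms=3/5b
12) 11277.108ms=78/5b +867.47ms=6/5b
13) 12144.578ms=84/5b +433.735ms=3/5b
14) 12578.313ms=87/5b +433.735ms=3/5b
15) 13012.048ms=18b +542.169ms=3/4b
16) 13554.217ms=75/4b +542.169ms=3/4b
17) 14096.386ms=39/2b +1084.337ms=3/2b
18) 15180.723ms=21b +2168.675ms=3b
Σ=24b of 24 (83bpm 6/8) — PASS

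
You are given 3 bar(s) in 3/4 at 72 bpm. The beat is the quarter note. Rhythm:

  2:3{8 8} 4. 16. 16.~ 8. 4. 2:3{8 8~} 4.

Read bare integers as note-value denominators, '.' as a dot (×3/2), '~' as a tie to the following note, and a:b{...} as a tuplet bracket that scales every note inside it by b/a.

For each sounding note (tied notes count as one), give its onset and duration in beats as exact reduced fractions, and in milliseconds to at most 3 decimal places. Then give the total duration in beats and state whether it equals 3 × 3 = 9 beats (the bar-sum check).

1) 0.0ms=0b +625.0ms=3/4b
2) 625.0ms=3/4b +625.0ms=3/4b
3) 1250.0ms=3/2b +1250.0ms=3/2b
4) 2500.0ms=3b +312.5ms=3/8b
5) 2812.5ms=27/8b +937.5ms=9/8b
6) 3750.0ms=9/2b +1250.0ms=3/2b
7) 5000.0ms=6b +625.0ms=3/4b
8) 5625.0ms=27/4b +1875.0ms=9/4b
Σ=9b of 9 (72bpm 3/4) — PASS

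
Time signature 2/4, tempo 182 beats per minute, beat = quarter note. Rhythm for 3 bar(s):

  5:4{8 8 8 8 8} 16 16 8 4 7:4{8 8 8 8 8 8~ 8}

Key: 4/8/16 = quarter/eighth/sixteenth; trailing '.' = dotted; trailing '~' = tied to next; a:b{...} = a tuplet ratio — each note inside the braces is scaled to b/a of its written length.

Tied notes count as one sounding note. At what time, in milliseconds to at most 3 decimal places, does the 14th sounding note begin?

note 14 onset = 36/7b = 1695.447ms

1. 0.0ms @ 0 + 131.868ms (2/5)
2. 131.868ms @ 2/5 + 131.868ms (2/5)
3. 263.736ms @ 4/5 + 131.868ms (2/5)
4. 395.604ms @ 6/5 + 131.868ms (2/5)
5. 527.473ms @ 8/5 + 131.868ms (2/5)
6. 659.341ms @ 2 + 82.418ms (1/4)
7. 741.758ms @ 9/4 + 82.418ms (1/4)
8. 824.176ms @ 5/2 + 164.835ms (1/2)
9. 989.011ms @ 3 + 329.67ms (1)
10. 1318.681ms @ 4 + 94.192ms (2/7)
11. 1412.873ms @ 30/7 + 94.192ms (2/7)
12. 1507.064ms @ 32/7 + 94.192ms (2/7)
13. 1601.256ms @ 34/7 + 94.192ms (2/7)
14. 1695.447ms @ 36/7 + 94.192ms (2/7)
15. 1789.639ms @ 38/7 + 188.383ms (4/7)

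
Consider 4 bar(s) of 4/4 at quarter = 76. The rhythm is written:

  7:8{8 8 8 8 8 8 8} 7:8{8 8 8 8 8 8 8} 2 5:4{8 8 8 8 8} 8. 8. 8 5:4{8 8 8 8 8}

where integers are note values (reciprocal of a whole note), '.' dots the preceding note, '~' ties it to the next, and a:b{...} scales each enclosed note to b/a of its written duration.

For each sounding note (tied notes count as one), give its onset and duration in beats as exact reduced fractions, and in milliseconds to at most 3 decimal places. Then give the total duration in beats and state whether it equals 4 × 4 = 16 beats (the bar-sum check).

1) 0.0ms=0b +451.128ms=4/7b
2) 451.128ms=4/7b +451.128ms=4/7b
3) 902.256ms=8/7b +451.128ms=4/7b
4) 1353.383ms=12/7b +451.128ms=4/7b
5) 1804.511ms=16/7b +451.128ms=4/7b
6) 2255.639ms=20/7b +451.128ms=4/7b
7) 2706.767ms=24/7b +451.128ms=4/7b
8) 3157.895ms=4b +451.128ms=4/7b
9) 3609.023ms=32/7b +451.128ms=4/7b
10) 4060.15ms=36/7b +451.128ms=4/7b
11) 4511.278ms=40/7b +451.128ms=4/7b
12) 4962.406ms=44/7b +451.128ms=4/7b
13) 5413.534ms=48/7b +451.128ms=4/7b
14) 5864.662ms=52/7b +451.128ms=4/7b
15) 6315.789ms=8b +1578.947ms=2b
16) 7894.737ms=10b +315.789ms=2/5b
17) 8210.526ms=52/5b +315.789ms=2/5b
18) 8526.316ms=54/5b +315.789ms=2/5b
19) 8842.105ms=56/5b +315.789ms=2/5b
20) 9157.895ms=58/5b +315.789ms=2/5b
21) 9473.684ms=12b +592.105ms=3/4b
22) 10065.789ms=51/4b +592.105ms=3/4b
23) 10657.895ms=27/2b +394.737ms=1/2b
24) 11052.632ms=14b +315.789ms=2/5b
25) 11368.421ms=72/5b +315.789ms=2/5b
26) 11684.211ms=74/5b +315.789ms=2/5b
27) 12000.0ms=76/5b +315.789ms=2/5b
28) 12315.789ms=78/5b +315.789ms=2/5b
Σ=16b of 16 (76bpm 4/4) — PASS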